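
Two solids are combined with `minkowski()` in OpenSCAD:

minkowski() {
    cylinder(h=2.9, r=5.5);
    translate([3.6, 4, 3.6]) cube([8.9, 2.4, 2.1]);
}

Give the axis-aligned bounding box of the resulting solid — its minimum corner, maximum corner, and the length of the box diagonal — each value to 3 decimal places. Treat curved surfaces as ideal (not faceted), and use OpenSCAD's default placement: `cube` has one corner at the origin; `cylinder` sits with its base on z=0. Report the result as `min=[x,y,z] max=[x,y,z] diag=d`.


min=[-1.900,-1.500,3.600] max=[18.000,11.900,8.600] diag=24.507

A = translate([3.6, 4, 3.6]) cube([8.9, 2.4, 2.1]) → bbox [3.6,4,3.6] .. [12.5,6.4,5.7]
B = cylinder(h=2.9, r=5.5) → bbox [-5.5,-5.5,0] .. [5.5,5.5,2.9]
lo = A.lo+B.lo = [3.6-5.5, 4-5.5, 3.6+0] = [-1.900,-1.500,3.600]
hi = A.hi+B.hi = [12.5+5.5, 6.4+5.5, 5.7+2.9] = [18.000,11.900,8.600]
diag = √(19.9²+13.4²+5²) = √600.57 = 24.507


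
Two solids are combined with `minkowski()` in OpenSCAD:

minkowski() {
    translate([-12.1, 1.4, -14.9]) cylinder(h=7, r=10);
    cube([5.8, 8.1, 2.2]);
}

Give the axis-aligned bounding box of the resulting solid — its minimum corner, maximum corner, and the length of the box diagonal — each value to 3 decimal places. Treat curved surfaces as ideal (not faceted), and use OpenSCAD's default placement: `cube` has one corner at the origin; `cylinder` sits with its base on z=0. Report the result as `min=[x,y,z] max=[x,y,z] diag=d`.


min=[-22.100,-8.600,-14.900] max=[3.700,19.500,-5.700] diag=39.241

A = translate([-12.1, 1.4, -14.9]) cylinder(h=7, r=10) → bbox [-22.1,-8.6,-14.9] .. [-2.1,11.4,-7.9]
B = cube([5.8, 8.1, 2.2]) → bbox [0,0,0] .. [5.8,8.1,2.2]
lo = A.lo+B.lo = [-22.1+0, -8.6+0, -14.9+0] = [-22.100,-8.600,-14.900]
hi = A.hi+B.hi = [-2.1+5.8, 11.4+8.1, -7.9+2.2] = [3.700,19.500,-5.700]
diag = √(25.8²+28.1²+9.2²) = √1539.89 = 39.241


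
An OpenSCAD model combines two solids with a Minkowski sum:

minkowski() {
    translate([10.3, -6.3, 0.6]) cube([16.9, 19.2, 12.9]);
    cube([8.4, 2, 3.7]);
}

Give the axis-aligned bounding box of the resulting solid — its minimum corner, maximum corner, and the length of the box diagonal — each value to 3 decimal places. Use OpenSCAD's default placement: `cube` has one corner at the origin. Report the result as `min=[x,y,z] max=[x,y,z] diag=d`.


A = translate([10.3, -6.3, 0.6]) cube([16.9, 19.2, 12.9]) → bbox [10.3,-6.3,0.6] .. [27.2,12.9,13.5]
B = cube([8.4, 2, 3.7]) → bbox [0,0,0] .. [8.4,2,3.7]
lo = A.lo+B.lo = [10.3+0, -6.3+0, 0.6+0] = [10.300,-6.300,0.600]
hi = A.hi+B.hi = [27.2+8.4, 12.9+2, 13.5+3.7] = [35.600,14.900,17.200]
diag = √(25.3²+21.2²+16.6²) = √1365.09 = 36.947

min=[10.300,-6.300,0.600] max=[35.600,14.900,17.200] diag=36.947


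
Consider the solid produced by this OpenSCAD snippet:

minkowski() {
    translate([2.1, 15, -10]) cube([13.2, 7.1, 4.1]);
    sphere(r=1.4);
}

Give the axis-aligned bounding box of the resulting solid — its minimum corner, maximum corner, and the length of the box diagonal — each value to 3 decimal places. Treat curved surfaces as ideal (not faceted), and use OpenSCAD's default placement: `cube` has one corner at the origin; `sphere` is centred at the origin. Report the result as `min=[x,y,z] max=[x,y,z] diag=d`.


min=[0.700,13.600,-11.400] max=[16.700,23.500,-4.500] diag=20.040

A = translate([2.1, 15, -10]) cube([13.2, 7.1, 4.1]) → bbox [2.1,15,-10] .. [15.3,22.1,-5.9]
B = sphere(r=1.4) → bbox [-1.4,-1.4,-1.4] .. [1.4,1.4,1.4]
lo = A.lo+B.lo = [2.1-1.4, 15-1.4, -10-1.4] = [0.700,13.600,-11.400]
hi = A.hi+B.hi = [15.3+1.4, 22.1+1.4, -5.9+1.4] = [16.700,23.500,-4.500]
diag = √(16²+9.9²+6.9²) = √401.62 = 20.040


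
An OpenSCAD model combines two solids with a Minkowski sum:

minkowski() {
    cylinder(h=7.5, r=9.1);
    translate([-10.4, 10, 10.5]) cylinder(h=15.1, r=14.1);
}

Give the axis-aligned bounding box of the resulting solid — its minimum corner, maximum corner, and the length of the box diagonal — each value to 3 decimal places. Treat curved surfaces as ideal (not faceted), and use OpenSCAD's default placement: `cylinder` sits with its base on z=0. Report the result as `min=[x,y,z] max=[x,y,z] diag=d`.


A = translate([-10.4, 10, 10.5]) cylinder(h=15.1, r=14.1) → bbox [-24.5,-4.1,10.5] .. [3.7,24.1,25.6]
B = cylinder(h=7.5, r=9.1) → bbox [-9.1,-9.1,0] .. [9.1,9.1,7.5]
lo = A.lo+B.lo = [-24.5-9.1, -4.1-9.1, 10.5+0] = [-33.600,-13.200,10.500]
hi = A.hi+B.hi = [3.7+9.1, 24.1+9.1, 25.6+7.5] = [12.800,33.200,33.100]
diag = √(46.4²+46.4²+22.6²) = √4816.68 = 69.402

min=[-33.600,-13.200,10.500] max=[12.800,33.200,33.100] diag=69.402


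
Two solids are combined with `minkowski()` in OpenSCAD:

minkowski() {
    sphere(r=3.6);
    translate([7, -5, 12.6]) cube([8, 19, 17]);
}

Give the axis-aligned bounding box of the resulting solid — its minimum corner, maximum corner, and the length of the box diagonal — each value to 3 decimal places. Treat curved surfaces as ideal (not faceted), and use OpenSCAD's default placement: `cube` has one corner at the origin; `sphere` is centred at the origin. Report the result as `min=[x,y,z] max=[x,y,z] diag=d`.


A = translate([7, -5, 12.6]) cube([8, 19, 17]) → bbox [7,-5,12.6] .. [15,14,29.6]
B = sphere(r=3.6) → bbox [-3.6,-3.6,-3.6] .. [3.6,3.6,3.6]
lo = A.lo+B.lo = [7-3.6, -5-3.6, 12.6-3.6] = [3.400,-8.600,9.000]
hi = A.hi+B.hi = [15+3.6, 14+3.6, 29.6+3.6] = [18.600,17.600,33.200]
diag = √(15.2²+26.2²+24.2²) = √1503.12 = 38.770

min=[3.400,-8.600,9.000] max=[18.600,17.600,33.200] diag=38.770


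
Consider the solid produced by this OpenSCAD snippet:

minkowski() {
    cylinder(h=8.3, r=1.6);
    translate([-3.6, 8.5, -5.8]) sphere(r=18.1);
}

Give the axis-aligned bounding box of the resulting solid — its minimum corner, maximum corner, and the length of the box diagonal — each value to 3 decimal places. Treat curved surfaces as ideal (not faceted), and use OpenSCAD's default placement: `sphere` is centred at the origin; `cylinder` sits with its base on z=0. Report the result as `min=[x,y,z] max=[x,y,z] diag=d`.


min=[-23.300,-11.200,-23.900] max=[16.100,28.200,20.600] diag=71.309

A = translate([-3.6, 8.5, -5.8]) sphere(r=18.1) → bbox [-21.7,-9.6,-23.9] .. [14.5,26.6,12.3]
B = cylinder(h=8.3, r=1.6) → bbox [-1.6,-1.6,0] .. [1.6,1.6,8.3]
lo = A.lo+B.lo = [-21.7-1.6, -9.6-1.6, -23.9+0] = [-23.300,-11.200,-23.900]
hi = A.hi+B.hi = [14.5+1.6, 26.6+1.6, 12.3+8.3] = [16.100,28.200,20.600]
diag = √(39.4²+39.4²+44.5²) = √5084.97 = 71.309


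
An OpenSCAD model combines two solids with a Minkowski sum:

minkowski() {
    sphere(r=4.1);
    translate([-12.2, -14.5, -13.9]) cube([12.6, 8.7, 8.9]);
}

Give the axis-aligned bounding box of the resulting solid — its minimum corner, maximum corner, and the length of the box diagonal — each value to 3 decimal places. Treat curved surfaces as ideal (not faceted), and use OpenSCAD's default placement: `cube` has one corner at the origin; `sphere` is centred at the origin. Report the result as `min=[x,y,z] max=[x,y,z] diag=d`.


min=[-16.300,-18.600,-18.000] max=[4.500,-1.700,-0.900] diag=31.791

A = translate([-12.2, -14.5, -13.9]) cube([12.6, 8.7, 8.9]) → bbox [-12.2,-14.5,-13.9] .. [0.4,-5.8,-5]
B = sphere(r=4.1) → bbox [-4.1,-4.1,-4.1] .. [4.1,4.1,4.1]
lo = A.lo+B.lo = [-12.2-4.1, -14.5-4.1, -13.9-4.1] = [-16.300,-18.600,-18.000]
hi = A.hi+B.hi = [0.4+4.1, -5.8+4.1, -5+4.1] = [4.500,-1.700,-0.900]
diag = √(20.8²+16.9²+17.1²) = √1010.66 = 31.791


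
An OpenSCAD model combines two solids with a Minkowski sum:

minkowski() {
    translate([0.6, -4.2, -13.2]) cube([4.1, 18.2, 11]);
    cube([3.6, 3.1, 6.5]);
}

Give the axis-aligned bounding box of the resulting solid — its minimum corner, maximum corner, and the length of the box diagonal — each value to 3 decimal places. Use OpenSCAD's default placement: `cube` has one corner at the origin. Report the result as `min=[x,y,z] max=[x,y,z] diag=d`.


A = translate([0.6, -4.2, -13.2]) cube([4.1, 18.2, 11]) → bbox [0.6,-4.2,-13.2] .. [4.7,14,-2.2]
B = cube([3.6, 3.1, 6.5]) → bbox [0,0,0] .. [3.6,3.1,6.5]
lo = A.lo+B.lo = [0.6+0, -4.2+0, -13.2+0] = [0.600,-4.200,-13.200]
hi = A.hi+B.hi = [4.7+3.6, 14+3.1, -2.2+6.5] = [8.300,17.100,4.300]
diag = √(7.7²+21.3²+17.5²) = √819.23 = 28.622

min=[0.600,-4.200,-13.200] max=[8.300,17.100,4.300] diag=28.622


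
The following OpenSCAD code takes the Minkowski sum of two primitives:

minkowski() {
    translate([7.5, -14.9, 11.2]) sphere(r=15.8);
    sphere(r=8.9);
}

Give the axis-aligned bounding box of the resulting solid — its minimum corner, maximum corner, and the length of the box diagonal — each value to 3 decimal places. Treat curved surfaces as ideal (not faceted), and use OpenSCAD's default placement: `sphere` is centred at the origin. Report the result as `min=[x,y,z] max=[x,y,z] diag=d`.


A = translate([7.5, -14.9, 11.2]) sphere(r=15.8) → bbox [-8.3,-30.7,-4.6] .. [23.3,0.9,27]
B = sphere(r=8.9) → bbox [-8.9,-8.9,-8.9] .. [8.9,8.9,8.9]
lo = A.lo+B.lo = [-8.3-8.9, -30.7-8.9, -4.6-8.9] = [-17.200,-39.600,-13.500]
hi = A.hi+B.hi = [23.3+8.9, 0.9+8.9, 27+8.9] = [32.200,9.800,35.900]
diag = √(49.4²+49.4²+49.4²) = √7321.08 = 85.563

min=[-17.200,-39.600,-13.500] max=[32.200,9.800,35.900] diag=85.563


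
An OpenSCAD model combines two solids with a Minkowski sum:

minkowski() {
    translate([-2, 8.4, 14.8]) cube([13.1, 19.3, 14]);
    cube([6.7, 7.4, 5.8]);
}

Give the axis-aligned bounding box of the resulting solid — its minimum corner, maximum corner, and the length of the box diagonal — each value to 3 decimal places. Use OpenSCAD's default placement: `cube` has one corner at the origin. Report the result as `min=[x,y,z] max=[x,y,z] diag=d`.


A = translate([-2, 8.4, 14.8]) cube([13.1, 19.3, 14]) → bbox [-2,8.4,14.8] .. [11.1,27.7,28.8]
B = cube([6.7, 7.4, 5.8]) → bbox [0,0,0] .. [6.7,7.4,5.8]
lo = A.lo+B.lo = [-2+0, 8.4+0, 14.8+0] = [-2.000,8.400,14.800]
hi = A.hi+B.hi = [11.1+6.7, 27.7+7.4, 28.8+5.8] = [17.800,35.100,34.600]
diag = √(19.8²+26.7²+19.8²) = √1496.97 = 38.691

min=[-2.000,8.400,14.800] max=[17.800,35.100,34.600] diag=38.691


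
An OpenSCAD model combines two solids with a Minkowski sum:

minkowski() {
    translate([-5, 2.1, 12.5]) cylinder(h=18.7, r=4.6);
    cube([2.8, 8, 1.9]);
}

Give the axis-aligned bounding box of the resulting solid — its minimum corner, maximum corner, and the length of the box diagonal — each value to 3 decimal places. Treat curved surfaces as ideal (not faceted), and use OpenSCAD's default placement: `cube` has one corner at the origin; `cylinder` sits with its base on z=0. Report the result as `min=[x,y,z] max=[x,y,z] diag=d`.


min=[-9.600,-2.500,12.500] max=[2.400,14.700,33.100] diag=29.397

A = translate([-5, 2.1, 12.5]) cylinder(h=18.7, r=4.6) → bbox [-9.6,-2.5,12.5] .. [-0.4,6.7,31.2]
B = cube([2.8, 8, 1.9]) → bbox [0,0,0] .. [2.8,8,1.9]
lo = A.lo+B.lo = [-9.6+0, -2.5+0, 12.5+0] = [-9.600,-2.500,12.500]
hi = A.hi+B.hi = [-0.4+2.8, 6.7+8, 31.2+1.9] = [2.400,14.700,33.100]
diag = √(12²+17.2²+20.6²) = √864.2 = 29.397


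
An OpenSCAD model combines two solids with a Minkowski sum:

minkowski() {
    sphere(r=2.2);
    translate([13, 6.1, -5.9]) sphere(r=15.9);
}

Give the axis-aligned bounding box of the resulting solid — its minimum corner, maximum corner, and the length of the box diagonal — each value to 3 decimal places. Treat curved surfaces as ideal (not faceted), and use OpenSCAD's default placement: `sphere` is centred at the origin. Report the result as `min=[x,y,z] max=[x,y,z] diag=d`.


min=[-5.100,-12.000,-24.000] max=[31.100,24.200,12.200] diag=62.700

A = translate([13, 6.1, -5.9]) sphere(r=15.9) → bbox [-2.9,-9.8,-21.8] .. [28.9,22,10]
B = sphere(r=2.2) → bbox [-2.2,-2.2,-2.2] .. [2.2,2.2,2.2]
lo = A.lo+B.lo = [-2.9-2.2, -9.8-2.2, -21.8-2.2] = [-5.100,-12.000,-24.000]
hi = A.hi+B.hi = [28.9+2.2, 22+2.2, 10+2.2] = [31.100,24.200,12.200]
diag = √(36.2²+36.2²+36.2²) = √3931.32 = 62.700


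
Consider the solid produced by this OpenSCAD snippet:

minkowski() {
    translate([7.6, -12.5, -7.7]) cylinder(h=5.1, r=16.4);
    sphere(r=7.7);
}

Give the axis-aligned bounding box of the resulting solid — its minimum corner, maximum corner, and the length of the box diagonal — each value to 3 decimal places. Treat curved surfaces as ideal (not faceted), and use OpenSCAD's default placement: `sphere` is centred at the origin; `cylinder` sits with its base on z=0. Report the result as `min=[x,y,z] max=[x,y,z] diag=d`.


min=[-16.500,-36.600,-15.400] max=[31.700,11.600,5.100] diag=71.181

A = translate([7.6, -12.5, -7.7]) cylinder(h=5.1, r=16.4) → bbox [-8.8,-28.9,-7.7] .. [24,3.9,-2.6]
B = sphere(r=7.7) → bbox [-7.7,-7.7,-7.7] .. [7.7,7.7,7.7]
lo = A.lo+B.lo = [-8.8-7.7, -28.9-7.7, -7.7-7.7] = [-16.500,-36.600,-15.400]
hi = A.hi+B.hi = [24+7.7, 3.9+7.7, -2.6+7.7] = [31.700,11.600,5.100]
diag = √(48.2²+48.2²+20.5²) = √5066.73 = 71.181


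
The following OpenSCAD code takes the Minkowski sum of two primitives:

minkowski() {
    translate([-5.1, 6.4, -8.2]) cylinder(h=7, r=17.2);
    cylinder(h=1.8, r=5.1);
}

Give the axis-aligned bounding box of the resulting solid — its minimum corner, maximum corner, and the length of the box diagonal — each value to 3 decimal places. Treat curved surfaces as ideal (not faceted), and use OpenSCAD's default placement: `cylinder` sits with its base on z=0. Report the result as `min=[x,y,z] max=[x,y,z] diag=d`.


min=[-27.400,-15.900,-8.200] max=[17.200,28.700,0.600] diag=63.685

A = translate([-5.1, 6.4, -8.2]) cylinder(h=7, r=17.2) → bbox [-22.3,-10.8,-8.2] .. [12.1,23.6,-1.2]
B = cylinder(h=1.8, r=5.1) → bbox [-5.1,-5.1,0] .. [5.1,5.1,1.8]
lo = A.lo+B.lo = [-22.3-5.1, -10.8-5.1, -8.2+0] = [-27.400,-15.900,-8.200]
hi = A.hi+B.hi = [12.1+5.1, 23.6+5.1, -1.2+1.8] = [17.200,28.700,0.600]
diag = √(44.6²+44.6²+8.8²) = √4055.76 = 63.685


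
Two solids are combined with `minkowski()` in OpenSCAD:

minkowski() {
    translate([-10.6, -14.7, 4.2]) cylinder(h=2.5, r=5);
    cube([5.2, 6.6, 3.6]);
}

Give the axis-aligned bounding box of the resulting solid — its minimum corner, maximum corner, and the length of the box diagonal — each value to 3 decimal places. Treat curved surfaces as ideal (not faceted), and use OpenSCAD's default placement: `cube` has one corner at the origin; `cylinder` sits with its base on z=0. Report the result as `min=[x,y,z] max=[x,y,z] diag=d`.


min=[-15.600,-19.700,4.200] max=[-0.400,-3.100,10.300] diag=23.320

A = translate([-10.6, -14.7, 4.2]) cylinder(h=2.5, r=5) → bbox [-15.6,-19.7,4.2] .. [-5.6,-9.7,6.7]
B = cube([5.2, 6.6, 3.6]) → bbox [0,0,0] .. [5.2,6.6,3.6]
lo = A.lo+B.lo = [-15.6+0, -19.7+0, 4.2+0] = [-15.600,-19.700,4.200]
hi = A.hi+B.hi = [-5.6+5.2, -9.7+6.6, 6.7+3.6] = [-0.400,-3.100,10.300]
diag = √(15.2²+16.6²+6.1²) = √543.81 = 23.320


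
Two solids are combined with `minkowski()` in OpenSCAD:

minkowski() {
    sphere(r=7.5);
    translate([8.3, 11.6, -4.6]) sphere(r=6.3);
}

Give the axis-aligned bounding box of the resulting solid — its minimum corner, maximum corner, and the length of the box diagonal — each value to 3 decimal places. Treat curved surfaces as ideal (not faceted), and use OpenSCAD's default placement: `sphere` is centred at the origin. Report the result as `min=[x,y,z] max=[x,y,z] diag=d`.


A = translate([8.3, 11.6, -4.6]) sphere(r=6.3) → bbox [2,5.3,-10.9] .. [14.6,17.9,1.7]
B = sphere(r=7.5) → bbox [-7.5,-7.5,-7.5] .. [7.5,7.5,7.5]
lo = A.lo+B.lo = [2-7.5, 5.3-7.5, -10.9-7.5] = [-5.500,-2.200,-18.400]
hi = A.hi+B.hi = [14.6+7.5, 17.9+7.5, 1.7+7.5] = [22.100,25.400,9.200]
diag = √(27.6²+27.6²+27.6²) = √2285.28 = 47.805

min=[-5.500,-2.200,-18.400] max=[22.100,25.400,9.200] diag=47.805


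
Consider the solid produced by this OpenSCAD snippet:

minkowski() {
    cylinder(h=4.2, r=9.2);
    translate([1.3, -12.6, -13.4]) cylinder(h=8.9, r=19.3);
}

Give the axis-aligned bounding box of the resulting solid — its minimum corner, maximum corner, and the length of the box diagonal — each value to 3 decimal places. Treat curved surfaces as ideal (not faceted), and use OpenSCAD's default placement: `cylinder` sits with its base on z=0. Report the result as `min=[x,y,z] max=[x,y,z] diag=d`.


min=[-27.200,-41.100,-13.400] max=[29.800,15.900,-0.300] diag=81.668

A = translate([1.3, -12.6, -13.4]) cylinder(h=8.9, r=19.3) → bbox [-18,-31.9,-13.4] .. [20.6,6.7,-4.5]
B = cylinder(h=4.2, r=9.2) → bbox [-9.2,-9.2,0] .. [9.2,9.2,4.2]
lo = A.lo+B.lo = [-18-9.2, -31.9-9.2, -13.4+0] = [-27.200,-41.100,-13.400]
hi = A.hi+B.hi = [20.6+9.2, 6.7+9.2, -4.5+4.2] = [29.800,15.900,-0.300]
diag = √(57²+57²+13.1²) = √6669.61 = 81.668


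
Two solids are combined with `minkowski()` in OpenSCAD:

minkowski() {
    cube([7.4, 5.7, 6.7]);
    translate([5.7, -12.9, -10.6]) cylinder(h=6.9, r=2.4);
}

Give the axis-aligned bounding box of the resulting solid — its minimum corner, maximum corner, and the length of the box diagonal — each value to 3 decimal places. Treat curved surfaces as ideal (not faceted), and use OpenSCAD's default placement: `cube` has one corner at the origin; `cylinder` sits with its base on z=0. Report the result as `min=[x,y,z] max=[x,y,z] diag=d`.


min=[3.300,-15.300,-10.600] max=[15.500,-4.800,3.000] diag=21.072

A = translate([5.7, -12.9, -10.6]) cylinder(h=6.9, r=2.4) → bbox [3.3,-15.3,-10.6] .. [8.1,-10.5,-3.7]
B = cube([7.4, 5.7, 6.7]) → bbox [0,0,0] .. [7.4,5.7,6.7]
lo = A.lo+B.lo = [3.3+0, -15.3+0, -10.6+0] = [3.300,-15.300,-10.600]
hi = A.hi+B.hi = [8.1+7.4, -10.5+5.7, -3.7+6.7] = [15.500,-4.800,3.000]
diag = √(12.2²+10.5²+13.6²) = √444.05 = 21.072


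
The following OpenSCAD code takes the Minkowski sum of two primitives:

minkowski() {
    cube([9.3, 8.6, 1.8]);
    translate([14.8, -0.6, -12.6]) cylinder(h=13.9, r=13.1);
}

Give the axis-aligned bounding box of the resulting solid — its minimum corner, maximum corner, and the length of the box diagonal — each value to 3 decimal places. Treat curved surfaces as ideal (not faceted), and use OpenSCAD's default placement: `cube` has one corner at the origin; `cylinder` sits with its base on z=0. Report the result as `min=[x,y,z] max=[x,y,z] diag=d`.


min=[1.700,-13.700,-12.600] max=[37.200,21.100,3.100] diag=52.132

A = translate([14.8, -0.6, -12.6]) cylinder(h=13.9, r=13.1) → bbox [1.7,-13.7,-12.6] .. [27.9,12.5,1.3]
B = cube([9.3, 8.6, 1.8]) → bbox [0,0,0] .. [9.3,8.6,1.8]
lo = A.lo+B.lo = [1.7+0, -13.7+0, -12.6+0] = [1.700,-13.700,-12.600]
hi = A.hi+B.hi = [27.9+9.3, 12.5+8.6, 1.3+1.8] = [37.200,21.100,3.100]
diag = √(35.5²+34.8²+15.7²) = √2717.78 = 52.132


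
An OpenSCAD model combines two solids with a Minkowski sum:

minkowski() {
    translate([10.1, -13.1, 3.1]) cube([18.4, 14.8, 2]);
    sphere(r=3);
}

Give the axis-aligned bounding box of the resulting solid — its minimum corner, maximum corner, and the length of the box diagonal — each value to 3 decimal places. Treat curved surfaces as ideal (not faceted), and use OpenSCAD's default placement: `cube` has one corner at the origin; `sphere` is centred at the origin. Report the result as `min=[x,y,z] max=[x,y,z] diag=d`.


A = translate([10.1, -13.1, 3.1]) cube([18.4, 14.8, 2]) → bbox [10.1,-13.1,3.1] .. [28.5,1.7,5.1]
B = sphere(r=3) → bbox [-3,-3,-3] .. [3,3,3]
lo = A.lo+B.lo = [10.1-3, -13.1-3, 3.1-3] = [7.100,-16.100,0.100]
hi = A.hi+B.hi = [28.5+3, 1.7+3, 5.1+3] = [31.500,4.700,8.100]
diag = √(24.4²+20.8²+8²) = √1092 = 33.045

min=[7.100,-16.100,0.100] max=[31.500,4.700,8.100] diag=33.045


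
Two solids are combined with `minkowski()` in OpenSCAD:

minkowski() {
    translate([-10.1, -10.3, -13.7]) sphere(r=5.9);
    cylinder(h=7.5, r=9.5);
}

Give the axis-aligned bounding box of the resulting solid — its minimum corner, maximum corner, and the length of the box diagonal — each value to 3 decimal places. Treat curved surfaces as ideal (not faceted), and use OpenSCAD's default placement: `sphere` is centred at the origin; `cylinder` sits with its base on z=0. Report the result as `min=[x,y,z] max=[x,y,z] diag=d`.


A = translate([-10.1, -10.3, -13.7]) sphere(r=5.9) → bbox [-16,-16.2,-19.6] .. [-4.2,-4.4,-7.8]
B = cylinder(h=7.5, r=9.5) → bbox [-9.5,-9.5,0] .. [9.5,9.5,7.5]
lo = A.lo+B.lo = [-16-9.5, -16.2-9.5, -19.6+0] = [-25.500,-25.700,-19.600]
hi = A.hi+B.hi = [-4.2+9.5, -4.4+9.5, -7.8+7.5] = [5.300,5.100,-0.300]
diag = √(30.8²+30.8²+19.3²) = √2269.77 = 47.642

min=[-25.500,-25.700,-19.600] max=[5.300,5.100,-0.300] diag=47.642


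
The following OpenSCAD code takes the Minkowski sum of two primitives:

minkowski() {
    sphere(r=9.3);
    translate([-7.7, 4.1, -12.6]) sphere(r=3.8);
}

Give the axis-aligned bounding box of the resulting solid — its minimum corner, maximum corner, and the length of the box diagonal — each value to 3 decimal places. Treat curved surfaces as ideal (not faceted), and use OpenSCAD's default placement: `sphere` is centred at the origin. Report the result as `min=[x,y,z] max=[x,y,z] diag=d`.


A = translate([-7.7, 4.1, -12.6]) sphere(r=3.8) → bbox [-11.5,0.3,-16.4] .. [-3.9,7.9,-8.8]
B = sphere(r=9.3) → bbox [-9.3,-9.3,-9.3] .. [9.3,9.3,9.3]
lo = A.lo+B.lo = [-11.5-9.3, 0.3-9.3, -16.4-9.3] = [-20.800,-9.000,-25.700]
hi = A.hi+B.hi = [-3.9+9.3, 7.9+9.3, -8.8+9.3] = [5.400,17.200,0.500]
diag = √(26.2²+26.2²+26.2²) = √2059.32 = 45.380

min=[-20.800,-9.000,-25.700] max=[5.400,17.200,0.500] diag=45.380


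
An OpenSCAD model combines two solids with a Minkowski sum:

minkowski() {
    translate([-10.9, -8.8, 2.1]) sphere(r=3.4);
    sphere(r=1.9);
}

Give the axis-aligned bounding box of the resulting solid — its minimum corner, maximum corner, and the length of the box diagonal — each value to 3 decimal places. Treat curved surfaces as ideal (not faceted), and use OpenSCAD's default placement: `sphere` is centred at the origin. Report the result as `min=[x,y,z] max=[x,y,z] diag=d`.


min=[-16.200,-14.100,-3.200] max=[-5.600,-3.500,7.400] diag=18.360

A = translate([-10.9, -8.8, 2.1]) sphere(r=3.4) → bbox [-14.3,-12.2,-1.3] .. [-7.5,-5.4,5.5]
B = sphere(r=1.9) → bbox [-1.9,-1.9,-1.9] .. [1.9,1.9,1.9]
lo = A.lo+B.lo = [-14.3-1.9, -12.2-1.9, -1.3-1.9] = [-16.200,-14.100,-3.200]
hi = A.hi+B.hi = [-7.5+1.9, -5.4+1.9, 5.5+1.9] = [-5.600,-3.500,7.400]
diag = √(10.6²+10.6²+10.6²) = √337.08 = 18.360


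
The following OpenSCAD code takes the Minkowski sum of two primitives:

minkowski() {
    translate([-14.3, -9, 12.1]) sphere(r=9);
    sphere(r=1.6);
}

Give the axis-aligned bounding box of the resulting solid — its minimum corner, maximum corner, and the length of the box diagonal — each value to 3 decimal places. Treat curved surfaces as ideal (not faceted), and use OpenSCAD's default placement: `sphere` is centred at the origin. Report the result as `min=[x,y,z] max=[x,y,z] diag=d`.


min=[-24.900,-19.600,1.500] max=[-3.700,1.600,22.700] diag=36.719

A = translate([-14.3, -9, 12.1]) sphere(r=9) → bbox [-23.3,-18,3.1] .. [-5.3,0,21.1]
B = sphere(r=1.6) → bbox [-1.6,-1.6,-1.6] .. [1.6,1.6,1.6]
lo = A.lo+B.lo = [-23.3-1.6, -18-1.6, 3.1-1.6] = [-24.900,-19.600,1.500]
hi = A.hi+B.hi = [-5.3+1.6, 0+1.6, 21.1+1.6] = [-3.700,1.600,22.700]
diag = √(21.2²+21.2²+21.2²) = √1348.32 = 36.719


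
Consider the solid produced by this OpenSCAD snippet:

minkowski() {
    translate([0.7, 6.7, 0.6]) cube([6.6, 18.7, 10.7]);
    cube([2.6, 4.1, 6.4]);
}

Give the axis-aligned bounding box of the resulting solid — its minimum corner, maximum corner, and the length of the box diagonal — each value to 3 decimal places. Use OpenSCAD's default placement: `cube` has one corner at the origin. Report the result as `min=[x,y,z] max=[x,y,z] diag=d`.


A = translate([0.7, 6.7, 0.6]) cube([6.6, 18.7, 10.7]) → bbox [0.7,6.7,0.6] .. [7.3,25.4,11.3]
B = cube([2.6, 4.1, 6.4]) → bbox [0,0,0] .. [2.6,4.1,6.4]
lo = A.lo+B.lo = [0.7+0, 6.7+0, 0.6+0] = [0.700,6.700,0.600]
hi = A.hi+B.hi = [7.3+2.6, 25.4+4.1, 11.3+6.4] = [9.900,29.500,17.700]
diag = √(9.2²+22.8²+17.1²) = √896.89 = 29.948

min=[0.700,6.700,0.600] max=[9.900,29.500,17.700] diag=29.948


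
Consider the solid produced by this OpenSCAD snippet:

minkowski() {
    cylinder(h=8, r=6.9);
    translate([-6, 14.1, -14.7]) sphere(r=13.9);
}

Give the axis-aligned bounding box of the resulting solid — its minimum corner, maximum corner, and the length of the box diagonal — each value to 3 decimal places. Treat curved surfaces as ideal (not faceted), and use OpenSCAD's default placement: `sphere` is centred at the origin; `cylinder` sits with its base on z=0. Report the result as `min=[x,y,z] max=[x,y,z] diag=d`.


A = translate([-6, 14.1, -14.7]) sphere(r=13.9) → bbox [-19.9,0.2,-28.6] .. [7.9,28,-0.8]
B = cylinder(h=8, r=6.9) → bbox [-6.9,-6.9,0] .. [6.9,6.9,8]
lo = A.lo+B.lo = [-19.9-6.9, 0.2-6.9, -28.6+0] = [-26.800,-6.700,-28.600]
hi = A.hi+B.hi = [7.9+6.9, 28+6.9, -0.8+8] = [14.800,34.900,7.200]
diag = √(41.6²+41.6²+35.8²) = √4742.76 = 68.868

min=[-26.800,-6.700,-28.600] max=[14.800,34.900,7.200] diag=68.868


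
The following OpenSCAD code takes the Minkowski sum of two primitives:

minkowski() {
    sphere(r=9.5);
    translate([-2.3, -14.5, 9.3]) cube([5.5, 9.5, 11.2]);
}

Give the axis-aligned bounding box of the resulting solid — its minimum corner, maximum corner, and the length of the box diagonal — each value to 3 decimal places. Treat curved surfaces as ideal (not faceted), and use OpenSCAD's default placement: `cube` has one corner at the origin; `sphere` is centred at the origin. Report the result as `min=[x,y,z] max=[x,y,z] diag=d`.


A = translate([-2.3, -14.5, 9.3]) cube([5.5, 9.5, 11.2]) → bbox [-2.3,-14.5,9.3] .. [3.2,-5,20.5]
B = sphere(r=9.5) → bbox [-9.5,-9.5,-9.5] .. [9.5,9.5,9.5]
lo = A.lo+B.lo = [-2.3-9.5, -14.5-9.5, 9.3-9.5] = [-11.800,-24.000,-0.200]
hi = A.hi+B.hi = [3.2+9.5, -5+9.5, 20.5+9.5] = [12.700,4.500,30.000]
diag = √(24.5²+28.5²+30.2²) = √2324.54 = 48.213

min=[-11.800,-24.000,-0.200] max=[12.700,4.500,30.000] diag=48.213


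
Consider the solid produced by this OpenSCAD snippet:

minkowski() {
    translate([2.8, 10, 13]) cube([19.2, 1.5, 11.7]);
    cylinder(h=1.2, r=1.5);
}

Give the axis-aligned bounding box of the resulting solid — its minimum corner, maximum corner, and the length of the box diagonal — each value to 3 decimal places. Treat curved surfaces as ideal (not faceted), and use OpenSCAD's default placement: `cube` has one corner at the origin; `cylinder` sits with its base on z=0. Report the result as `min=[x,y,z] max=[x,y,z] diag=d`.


min=[1.300,8.500,13.000] max=[23.500,13.000,25.900] diag=26.067

A = translate([2.8, 10, 13]) cube([19.2, 1.5, 11.7]) → bbox [2.8,10,13] .. [22,11.5,24.7]
B = cylinder(h=1.2, r=1.5) → bbox [-1.5,-1.5,0] .. [1.5,1.5,1.2]
lo = A.lo+B.lo = [2.8-1.5, 10-1.5, 13+0] = [1.300,8.500,13.000]
hi = A.hi+B.hi = [22+1.5, 11.5+1.5, 24.7+1.2] = [23.500,13.000,25.900]
diag = √(22.2²+4.5²+12.9²) = √679.5 = 26.067


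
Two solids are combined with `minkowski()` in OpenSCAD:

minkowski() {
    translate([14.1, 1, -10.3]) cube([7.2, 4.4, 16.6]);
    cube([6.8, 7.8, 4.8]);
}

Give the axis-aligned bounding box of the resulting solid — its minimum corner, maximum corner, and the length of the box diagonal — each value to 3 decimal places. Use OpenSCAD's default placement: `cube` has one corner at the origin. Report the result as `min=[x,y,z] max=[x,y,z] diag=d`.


A = translate([14.1, 1, -10.3]) cube([7.2, 4.4, 16.6]) → bbox [14.1,1,-10.3] .. [21.3,5.4,6.3]
B = cube([6.8, 7.8, 4.8]) → bbox [0,0,0] .. [6.8,7.8,4.8]
lo = A.lo+B.lo = [14.1+0, 1+0, -10.3+0] = [14.100,1.000,-10.300]
hi = A.hi+B.hi = [21.3+6.8, 5.4+7.8, 6.3+4.8] = [28.100,13.200,11.100]
diag = √(14²+12.2²+21.4²) = √802.8 = 28.334

min=[14.100,1.000,-10.300] max=[28.100,13.200,11.100] diag=28.334


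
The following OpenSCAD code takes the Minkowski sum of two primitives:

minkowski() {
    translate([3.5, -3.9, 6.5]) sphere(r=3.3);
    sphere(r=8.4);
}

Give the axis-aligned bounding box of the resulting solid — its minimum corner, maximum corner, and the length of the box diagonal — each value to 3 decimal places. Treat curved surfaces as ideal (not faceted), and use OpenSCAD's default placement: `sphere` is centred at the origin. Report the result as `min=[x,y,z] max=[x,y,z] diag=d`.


A = translate([3.5, -3.9, 6.5]) sphere(r=3.3) → bbox [0.2,-7.2,3.2] .. [6.8,-0.6,9.8]
B = sphere(r=8.4) → bbox [-8.4,-8.4,-8.4] .. [8.4,8.4,8.4]
lo = A.lo+B.lo = [0.2-8.4, -7.2-8.4, 3.2-8.4] = [-8.200,-15.600,-5.200]
hi = A.hi+B.hi = [6.8+8.4, -0.6+8.4, 9.8+8.4] = [15.200,7.800,18.200]
diag = √(23.4²+23.4²+23.4²) = √1642.68 = 40.530

min=[-8.200,-15.600,-5.200] max=[15.200,7.800,18.200] diag=40.530


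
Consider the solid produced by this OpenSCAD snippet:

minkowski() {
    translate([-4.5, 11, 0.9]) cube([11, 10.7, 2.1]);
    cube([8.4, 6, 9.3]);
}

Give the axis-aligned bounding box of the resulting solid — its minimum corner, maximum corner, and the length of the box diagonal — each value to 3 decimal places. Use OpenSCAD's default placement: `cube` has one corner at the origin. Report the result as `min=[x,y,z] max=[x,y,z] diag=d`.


A = translate([-4.5, 11, 0.9]) cube([11, 10.7, 2.1]) → bbox [-4.5,11,0.9] .. [6.5,21.7,3]
B = cube([8.4, 6, 9.3]) → bbox [0,0,0] .. [8.4,6,9.3]
lo = A.lo+B.lo = [-4.5+0, 11+0, 0.9+0] = [-4.500,11.000,0.900]
hi = A.hi+B.hi = [6.5+8.4, 21.7+6, 3+9.3] = [14.900,27.700,12.300]
diag = √(19.4²+16.7²+11.4²) = √785.21 = 28.022

min=[-4.500,11.000,0.900] max=[14.900,27.700,12.300] diag=28.022


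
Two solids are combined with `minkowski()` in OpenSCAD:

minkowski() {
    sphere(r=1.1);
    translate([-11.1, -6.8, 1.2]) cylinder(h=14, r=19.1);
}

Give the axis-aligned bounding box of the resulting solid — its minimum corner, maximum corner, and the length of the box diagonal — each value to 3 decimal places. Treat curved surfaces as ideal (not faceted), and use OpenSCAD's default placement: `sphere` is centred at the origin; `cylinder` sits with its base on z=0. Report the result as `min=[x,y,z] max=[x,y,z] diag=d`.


min=[-31.300,-27.000,0.100] max=[9.100,13.400,16.300] diag=59.387

A = translate([-11.1, -6.8, 1.2]) cylinder(h=14, r=19.1) → bbox [-30.2,-25.9,1.2] .. [8,12.3,15.2]
B = sphere(r=1.1) → bbox [-1.1,-1.1,-1.1] .. [1.1,1.1,1.1]
lo = A.lo+B.lo = [-30.2-1.1, -25.9-1.1, 1.2-1.1] = [-31.300,-27.000,0.100]
hi = A.hi+B.hi = [8+1.1, 12.3+1.1, 15.2+1.1] = [9.100,13.400,16.300]
diag = √(40.4²+40.4²+16.2²) = √3526.76 = 59.387


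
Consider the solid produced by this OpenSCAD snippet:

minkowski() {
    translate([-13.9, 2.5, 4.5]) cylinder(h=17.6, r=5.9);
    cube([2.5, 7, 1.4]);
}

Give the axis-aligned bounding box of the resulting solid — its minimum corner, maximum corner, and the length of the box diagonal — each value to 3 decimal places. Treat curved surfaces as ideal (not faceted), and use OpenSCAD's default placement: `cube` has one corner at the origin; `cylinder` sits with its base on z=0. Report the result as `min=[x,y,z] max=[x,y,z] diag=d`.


min=[-19.800,-3.400,4.500] max=[-5.500,15.400,23.500] diag=30.314

A = translate([-13.9, 2.5, 4.5]) cylinder(h=17.6, r=5.9) → bbox [-19.8,-3.4,4.5] .. [-8,8.4,22.1]
B = cube([2.5, 7, 1.4]) → bbox [0,0,0] .. [2.5,7,1.4]
lo = A.lo+B.lo = [-19.8+0, -3.4+0, 4.5+0] = [-19.800,-3.400,4.500]
hi = A.hi+B.hi = [-8+2.5, 8.4+7, 22.1+1.4] = [-5.500,15.400,23.500]
diag = √(14.3²+18.8²+19²) = √918.93 = 30.314


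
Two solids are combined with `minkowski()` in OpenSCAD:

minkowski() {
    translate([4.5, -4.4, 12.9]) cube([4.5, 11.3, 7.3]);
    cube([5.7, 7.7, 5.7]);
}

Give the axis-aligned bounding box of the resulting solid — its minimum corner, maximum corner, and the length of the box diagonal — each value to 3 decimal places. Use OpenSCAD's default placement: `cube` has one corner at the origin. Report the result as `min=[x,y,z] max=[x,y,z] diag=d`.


A = translate([4.5, -4.4, 12.9]) cube([4.5, 11.3, 7.3]) → bbox [4.5,-4.4,12.9] .. [9,6.9,20.2]
B = cube([5.7, 7.7, 5.7]) → bbox [0,0,0] .. [5.7,7.7,5.7]
lo = A.lo+B.lo = [4.5+0, -4.4+0, 12.9+0] = [4.500,-4.400,12.900]
hi = A.hi+B.hi = [9+5.7, 6.9+7.7, 20.2+5.7] = [14.700,14.600,25.900]
diag = √(10.2²+19²+13²) = √634.04 = 25.180

min=[4.500,-4.400,12.900] max=[14.700,14.600,25.900] diag=25.180


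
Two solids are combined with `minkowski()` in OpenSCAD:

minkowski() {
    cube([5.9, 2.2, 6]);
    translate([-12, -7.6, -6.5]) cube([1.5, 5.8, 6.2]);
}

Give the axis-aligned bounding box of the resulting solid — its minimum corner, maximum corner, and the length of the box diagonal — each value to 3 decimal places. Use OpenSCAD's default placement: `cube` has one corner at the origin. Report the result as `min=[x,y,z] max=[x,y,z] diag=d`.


A = translate([-12, -7.6, -6.5]) cube([1.5, 5.8, 6.2]) → bbox [-12,-7.6,-6.5] .. [-10.5,-1.8,-0.3]
B = cube([5.9, 2.2, 6]) → bbox [0,0,0] .. [5.9,2.2,6]
lo = A.lo+B.lo = [-12+0, -7.6+0, -6.5+0] = [-12.000,-7.600,-6.500]
hi = A.hi+B.hi = [-10.5+5.9, -1.8+2.2, -0.3+6] = [-4.600,0.400,5.700]
diag = √(7.4²+8²+12.2²) = √267.6 = 16.358

min=[-12.000,-7.600,-6.500] max=[-4.600,0.400,5.700] diag=16.358


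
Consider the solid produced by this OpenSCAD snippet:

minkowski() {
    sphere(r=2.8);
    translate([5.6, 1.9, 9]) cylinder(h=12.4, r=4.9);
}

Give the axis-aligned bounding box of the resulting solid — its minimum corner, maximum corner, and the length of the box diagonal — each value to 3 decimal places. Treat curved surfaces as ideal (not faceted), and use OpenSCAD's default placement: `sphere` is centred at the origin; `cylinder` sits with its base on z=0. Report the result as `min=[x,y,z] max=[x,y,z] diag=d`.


min=[-2.100,-5.800,6.200] max=[13.300,9.600,24.200] diag=28.255

A = translate([5.6, 1.9, 9]) cylinder(h=12.4, r=4.9) → bbox [0.7,-3,9] .. [10.5,6.8,21.4]
B = sphere(r=2.8) → bbox [-2.8,-2.8,-2.8] .. [2.8,2.8,2.8]
lo = A.lo+B.lo = [0.7-2.8, -3-2.8, 9-2.8] = [-2.100,-5.800,6.200]
hi = A.hi+B.hi = [10.5+2.8, 6.8+2.8, 21.4+2.8] = [13.300,9.600,24.200]
diag = √(15.4²+15.4²+18²) = √798.32 = 28.255


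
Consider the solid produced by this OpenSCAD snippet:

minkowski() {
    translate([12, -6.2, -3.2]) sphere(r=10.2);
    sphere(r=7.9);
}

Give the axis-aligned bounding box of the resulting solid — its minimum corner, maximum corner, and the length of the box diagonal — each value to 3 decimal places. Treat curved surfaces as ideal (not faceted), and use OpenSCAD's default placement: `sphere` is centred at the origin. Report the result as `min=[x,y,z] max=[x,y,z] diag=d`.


A = translate([12, -6.2, -3.2]) sphere(r=10.2) → bbox [1.8,-16.4,-13.4] .. [22.2,4,7]
B = sphere(r=7.9) → bbox [-7.9,-7.9,-7.9] .. [7.9,7.9,7.9]
lo = A.lo+B.lo = [1.8-7.9, -16.4-7.9, -13.4-7.9] = [-6.100,-24.300,-21.300]
hi = A.hi+B.hi = [22.2+7.9, 4+7.9, 7+7.9] = [30.100,11.900,14.900]
diag = √(36.2²+36.2²+36.2²) = √3931.32 = 62.700

min=[-6.100,-24.300,-21.300] max=[30.100,11.900,14.900] diag=62.700


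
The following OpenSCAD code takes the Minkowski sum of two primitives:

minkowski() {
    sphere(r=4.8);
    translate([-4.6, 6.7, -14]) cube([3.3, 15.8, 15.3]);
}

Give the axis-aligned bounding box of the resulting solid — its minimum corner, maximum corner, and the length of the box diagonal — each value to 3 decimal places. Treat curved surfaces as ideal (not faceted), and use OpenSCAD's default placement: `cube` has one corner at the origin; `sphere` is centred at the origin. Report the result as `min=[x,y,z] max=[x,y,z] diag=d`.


A = translate([-4.6, 6.7, -14]) cube([3.3, 15.8, 15.3]) → bbox [-4.6,6.7,-14] .. [-1.3,22.5,1.3]
B = sphere(r=4.8) → bbox [-4.8,-4.8,-4.8] .. [4.8,4.8,4.8]
lo = A.lo+B.lo = [-4.6-4.8, 6.7-4.8, -14-4.8] = [-9.400,1.900,-18.800]
hi = A.hi+B.hi = [-1.3+4.8, 22.5+4.8, 1.3+4.8] = [3.500,27.300,6.100]
diag = √(12.9²+25.4²+24.9²) = √1431.58 = 37.836

min=[-9.400,1.900,-18.800] max=[3.500,27.300,6.100] diag=37.836


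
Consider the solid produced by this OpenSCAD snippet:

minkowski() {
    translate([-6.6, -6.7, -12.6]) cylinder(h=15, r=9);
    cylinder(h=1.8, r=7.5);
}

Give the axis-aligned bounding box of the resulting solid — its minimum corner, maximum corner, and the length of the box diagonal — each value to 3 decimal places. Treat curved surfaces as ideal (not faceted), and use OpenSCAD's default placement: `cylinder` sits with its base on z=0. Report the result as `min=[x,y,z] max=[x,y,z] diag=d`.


min=[-23.100,-23.200,-12.600] max=[9.900,9.800,4.200] diag=49.601

A = translate([-6.6, -6.7, -12.6]) cylinder(h=15, r=9) → bbox [-15.6,-15.7,-12.6] .. [2.4,2.3,2.4]
B = cylinder(h=1.8, r=7.5) → bbox [-7.5,-7.5,0] .. [7.5,7.5,1.8]
lo = A.lo+B.lo = [-15.6-7.5, -15.7-7.5, -12.6+0] = [-23.100,-23.200,-12.600]
hi = A.hi+B.hi = [2.4+7.5, 2.3+7.5, 2.4+1.8] = [9.900,9.800,4.200]
diag = √(33²+33²+16.8²) = √2460.24 = 49.601


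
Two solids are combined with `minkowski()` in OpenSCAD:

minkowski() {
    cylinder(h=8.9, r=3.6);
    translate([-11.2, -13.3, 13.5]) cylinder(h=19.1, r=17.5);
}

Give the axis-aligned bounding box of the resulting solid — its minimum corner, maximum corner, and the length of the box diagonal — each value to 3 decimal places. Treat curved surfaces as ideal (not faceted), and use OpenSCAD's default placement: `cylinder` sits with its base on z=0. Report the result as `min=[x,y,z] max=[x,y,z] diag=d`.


min=[-32.300,-34.400,13.500] max=[9.900,7.800,41.500] diag=65.922

A = translate([-11.2, -13.3, 13.5]) cylinder(h=19.1, r=17.5) → bbox [-28.7,-30.8,13.5] .. [6.3,4.2,32.6]
B = cylinder(h=8.9, r=3.6) → bbox [-3.6,-3.6,0] .. [3.6,3.6,8.9]
lo = A.lo+B.lo = [-28.7-3.6, -30.8-3.6, 13.5+0] = [-32.300,-34.400,13.500]
hi = A.hi+B.hi = [6.3+3.6, 4.2+3.6, 32.6+8.9] = [9.900,7.800,41.500]
diag = √(42.2²+42.2²+28²) = √4345.68 = 65.922


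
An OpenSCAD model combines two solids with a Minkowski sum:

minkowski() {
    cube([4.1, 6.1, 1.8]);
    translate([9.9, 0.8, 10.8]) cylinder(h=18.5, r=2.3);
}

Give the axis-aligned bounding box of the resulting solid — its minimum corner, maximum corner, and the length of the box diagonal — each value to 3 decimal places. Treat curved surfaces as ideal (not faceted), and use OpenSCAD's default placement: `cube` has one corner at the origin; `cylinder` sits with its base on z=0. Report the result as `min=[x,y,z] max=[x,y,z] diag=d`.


A = translate([9.9, 0.8, 10.8]) cylinder(h=18.5, r=2.3) → bbox [7.6,-1.5,10.8] .. [12.2,3.1,29.3]
B = cube([4.1, 6.1, 1.8]) → bbox [0,0,0] .. [4.1,6.1,1.8]
lo = A.lo+B.lo = [7.6+0, -1.5+0, 10.8+0] = [7.600,-1.500,10.800]
hi = A.hi+B.hi = [12.2+4.1, 3.1+6.1, 29.3+1.8] = [16.300,9.200,31.100]
diag = √(8.7²+10.7²+20.3²) = √602.27 = 24.541

min=[7.600,-1.500,10.800] max=[16.300,9.200,31.100] diag=24.541


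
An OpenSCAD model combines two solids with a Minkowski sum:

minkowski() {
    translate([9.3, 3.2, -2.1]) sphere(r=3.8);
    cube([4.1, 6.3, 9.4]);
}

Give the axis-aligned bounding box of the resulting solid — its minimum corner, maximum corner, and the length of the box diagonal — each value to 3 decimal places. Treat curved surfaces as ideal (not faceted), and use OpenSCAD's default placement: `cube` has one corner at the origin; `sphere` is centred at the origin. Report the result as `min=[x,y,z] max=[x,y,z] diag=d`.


min=[5.500,-0.600,-5.900] max=[17.200,13.300,11.100] diag=24.882

A = translate([9.3, 3.2, -2.1]) sphere(r=3.8) → bbox [5.5,-0.6,-5.9] .. [13.1,7,1.7]
B = cube([4.1, 6.3, 9.4]) → bbox [0,0,0] .. [4.1,6.3,9.4]
lo = A.lo+B.lo = [5.5+0, -0.6+0, -5.9+0] = [5.500,-0.600,-5.900]
hi = A.hi+B.hi = [13.1+4.1, 7+6.3, 1.7+9.4] = [17.200,13.300,11.100]
diag = √(11.7²+13.9²+17²) = √619.1 = 24.882


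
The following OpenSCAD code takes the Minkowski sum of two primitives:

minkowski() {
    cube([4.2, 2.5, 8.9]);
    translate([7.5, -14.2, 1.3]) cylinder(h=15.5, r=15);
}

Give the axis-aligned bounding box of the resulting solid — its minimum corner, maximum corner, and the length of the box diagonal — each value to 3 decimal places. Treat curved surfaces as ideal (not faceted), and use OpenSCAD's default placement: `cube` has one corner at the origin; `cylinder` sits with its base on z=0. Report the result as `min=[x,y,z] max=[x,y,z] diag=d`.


A = translate([7.5, -14.2, 1.3]) cylinder(h=15.5, r=15) → bbox [-7.5,-29.2,1.3] .. [22.5,0.8,16.8]
B = cube([4.2, 2.5, 8.9]) → bbox [0,0,0] .. [4.2,2.5,8.9]
lo = A.lo+B.lo = [-7.5+0, -29.2+0, 1.3+0] = [-7.500,-29.200,1.300]
hi = A.hi+B.hi = [22.5+4.2, 0.8+2.5, 16.8+8.9] = [26.700,3.300,25.700]
diag = √(34.2²+32.5²+24.4²) = √2821.25 = 53.115

min=[-7.500,-29.200,1.300] max=[26.700,3.300,25.700] diag=53.115
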